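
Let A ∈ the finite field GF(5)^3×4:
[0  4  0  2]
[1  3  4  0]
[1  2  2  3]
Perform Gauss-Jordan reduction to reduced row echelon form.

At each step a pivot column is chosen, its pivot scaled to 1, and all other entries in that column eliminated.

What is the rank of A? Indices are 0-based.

[1] R0 <-> R1
[1] R0 /= 1  ⇒  (1, 3, 4, 0)
     R2 -= 1·R0  ⇒  (0, 4, 3, 3)
[2] R1 /= 4  ⇒  (0, 1, 0, 3)
     R0 -= 3·R1  ⇒  (1, 0, 4, 1)
     R2 -= 4·R1  ⇒  (0, 0, 3, 1)
[3] R2 /= 3  ⇒  (0, 0, 1, 2)
     R0 -= 4·R2  ⇒  (1, 0, 0, 3)

rank = 3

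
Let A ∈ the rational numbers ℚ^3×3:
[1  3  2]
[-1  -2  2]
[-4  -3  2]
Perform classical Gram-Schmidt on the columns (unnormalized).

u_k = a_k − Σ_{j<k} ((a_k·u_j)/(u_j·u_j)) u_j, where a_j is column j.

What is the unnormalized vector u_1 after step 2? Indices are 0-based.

Step 1: u_0 = a_0 = (1, -1, -4).
Step 2: u_1 = a_1 − (17/18)·u_0 = (37/18, -19/18, 7/9).

u_1 = (37/18, -19/18, 7/9)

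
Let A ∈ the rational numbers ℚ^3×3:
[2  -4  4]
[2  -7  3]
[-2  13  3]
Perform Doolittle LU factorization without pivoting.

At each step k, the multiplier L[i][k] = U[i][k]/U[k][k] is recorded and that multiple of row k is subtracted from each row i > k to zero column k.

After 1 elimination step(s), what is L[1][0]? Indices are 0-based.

k=0: U[0][0]=2
  eliminate (1,0): mult=1, new row 1: (0, -3, -1); set L[1][0]=1
  eliminate (2,0): mult=-1, new row 2: (0, 9, 7); set L[2][0]=-1

L[1][0] = 1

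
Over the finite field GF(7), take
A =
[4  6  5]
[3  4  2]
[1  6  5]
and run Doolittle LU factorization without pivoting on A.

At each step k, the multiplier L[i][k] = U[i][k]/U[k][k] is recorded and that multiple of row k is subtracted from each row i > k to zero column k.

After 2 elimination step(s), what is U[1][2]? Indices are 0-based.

U[1][2] = 0

Step 1: pivot at (0,0) is 4.
  row1 ← row1 − (6)·row0  ⇒  L[1][0]=6, U row1=(0, 3, 0)
  row2 ← row2 − (2)·row0  ⇒  L[2][0]=2, U row2=(0, 1, 2)
Step 2: pivot at (1,1) is 3.
  row2 ← row2 − (5)·row1  ⇒  L[2][1]=5, U row2=(0, 0, 2)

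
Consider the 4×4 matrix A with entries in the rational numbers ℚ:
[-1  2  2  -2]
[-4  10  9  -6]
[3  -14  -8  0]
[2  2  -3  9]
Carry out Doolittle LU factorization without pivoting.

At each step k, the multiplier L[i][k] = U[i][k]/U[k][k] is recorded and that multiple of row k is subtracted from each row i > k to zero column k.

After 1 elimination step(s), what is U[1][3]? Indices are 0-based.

[col 0] pivot -1
  R1 -= 4*R0 → (0, 2, 1, 2)  (L[1][0] := 4)
  R2 -= -3*R0 → (0, -8, -2, -6)  (L[2][0] := -3)
  R3 -= -2*R0 → (0, 6, 1, 5)  (L[3][0] := -2)

U[1][3] = 2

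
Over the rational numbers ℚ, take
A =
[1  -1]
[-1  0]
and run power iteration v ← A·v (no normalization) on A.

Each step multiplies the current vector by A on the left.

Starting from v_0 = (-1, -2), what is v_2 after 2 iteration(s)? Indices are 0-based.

v_2 = (0, -1)

v_0 = (-1, -2).
v_1 = A·v_0 = (1, 1).
v_2 = A·v_1 = (0, -1).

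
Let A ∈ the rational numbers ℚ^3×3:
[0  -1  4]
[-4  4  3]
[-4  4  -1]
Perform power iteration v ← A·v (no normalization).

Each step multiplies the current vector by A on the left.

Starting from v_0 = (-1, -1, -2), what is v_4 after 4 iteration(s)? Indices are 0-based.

v_0 = (-1, -1, -2).
v_1 = A·v_0 = (-7, -6, 2).
v_2 = A·v_1 = (14, 10, 2).
v_3 = A·v_2 = (-2, -10, -18).
v_4 = A·v_3 = (-62, -86, -14).

v_4 = (-62, -86, -14)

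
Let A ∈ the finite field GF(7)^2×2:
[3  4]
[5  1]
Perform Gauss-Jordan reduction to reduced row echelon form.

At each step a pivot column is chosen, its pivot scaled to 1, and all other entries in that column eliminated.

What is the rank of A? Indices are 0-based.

rank = 2

step 1: normalize row 0 (÷3) = (1, 6)
  row 1: subtract 5×row0 = (0, 6)
step 2: normalize row 1 (÷6) = (0, 1)
  row 0: subtract 6×row1 = (1, 0)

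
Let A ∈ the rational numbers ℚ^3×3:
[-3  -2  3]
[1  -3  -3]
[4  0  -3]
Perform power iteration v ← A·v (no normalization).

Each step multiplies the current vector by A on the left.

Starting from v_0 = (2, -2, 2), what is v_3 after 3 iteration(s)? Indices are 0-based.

v_0 = (2, -2, 2).
v_1 = A·v_0 = (4, 2, 2).
v_2 = A·v_1 = (-10, -8, 10).
v_3 = A·v_2 = (76, -16, -70).

v_3 = (76, -16, -70)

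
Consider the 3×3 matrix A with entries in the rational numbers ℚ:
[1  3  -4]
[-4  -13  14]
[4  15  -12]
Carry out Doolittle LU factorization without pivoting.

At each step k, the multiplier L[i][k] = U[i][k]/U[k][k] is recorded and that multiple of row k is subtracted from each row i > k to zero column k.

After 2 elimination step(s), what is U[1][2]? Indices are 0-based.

k=0: U[0][0]=1
  eliminate (1,0): mult=-4, new row 1: (0, -1, -2); set L[1][0]=-4
  eliminate (2,0): mult=4, new row 2: (0, 3, 4); set L[2][0]=4
k=1: U[1][1]=-1
  eliminate (2,1): mult=-3, new row 2: (0, 0, -2); set L[2][1]=-3

U[1][2] = -2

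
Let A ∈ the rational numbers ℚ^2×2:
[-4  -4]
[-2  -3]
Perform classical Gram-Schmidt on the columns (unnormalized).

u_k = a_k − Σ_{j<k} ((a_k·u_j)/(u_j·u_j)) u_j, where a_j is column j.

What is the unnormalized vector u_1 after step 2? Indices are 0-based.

u_1 = (2/5, -4/5)

Step 1: u_0 = a_0 = (-4, -2).
Step 2: u_1 = a_1 − (11/10)·u_0 = (2/5, -4/5).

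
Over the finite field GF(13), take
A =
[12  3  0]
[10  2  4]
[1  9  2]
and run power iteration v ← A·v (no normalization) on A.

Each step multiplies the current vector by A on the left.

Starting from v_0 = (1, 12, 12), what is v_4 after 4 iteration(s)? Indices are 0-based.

v_0 = (1, 12, 12).
v_1 = A·v_0 = (9, 4, 3).
v_2 = A·v_1 = (3, 6, 12).
v_3 = A·v_2 = (2, 12, 3).
v_4 = A·v_3 = (8, 4, 12).

v_4 = (8, 4, 12)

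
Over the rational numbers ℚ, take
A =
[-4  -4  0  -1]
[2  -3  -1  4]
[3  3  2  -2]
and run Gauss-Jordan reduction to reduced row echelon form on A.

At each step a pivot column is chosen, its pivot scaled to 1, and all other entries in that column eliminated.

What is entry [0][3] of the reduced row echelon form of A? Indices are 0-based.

pivot(0,0)=-4: scale R0 → (1, 1, 0, 1/4)
  clear (1,0): R1 −= (2)R0 → (0, -5, -1, 7/2)
  clear (2,0): R2 −= (3)R0 → (0, 0, 2, -11/4)
pivot(1,1)=-5: scale R1 → (0, 1, 1/5, -7/10)
  clear (0,1): R0 −= (1)R1 → (1, 0, -1/5, 19/20)
pivot(2,2)=2: scale R2 → (0, 0, 1, -11/8)
  clear (0,2): R0 −= (-1/5)R2 → (1, 0, 0, 27/40)
  clear (1,2): R1 −= (1/5)R2 → (0, 1, 0, -17/40)

M[0][3] = 27/40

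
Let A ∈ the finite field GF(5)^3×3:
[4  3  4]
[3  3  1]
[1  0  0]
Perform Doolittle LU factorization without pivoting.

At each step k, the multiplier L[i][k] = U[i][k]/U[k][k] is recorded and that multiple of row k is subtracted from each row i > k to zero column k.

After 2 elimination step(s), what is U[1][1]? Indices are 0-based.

U[1][1] = 2

k=0: U[0][0]=4
  eliminate (1,0): mult=2, new row 1: (0, 2, 3); set L[1][0]=2
  eliminate (2,0): mult=4, new row 2: (0, 3, 4); set L[2][0]=4
k=1: U[1][1]=2
  eliminate (2,1): mult=4, new row 2: (0, 0, 2); set L[2][1]=4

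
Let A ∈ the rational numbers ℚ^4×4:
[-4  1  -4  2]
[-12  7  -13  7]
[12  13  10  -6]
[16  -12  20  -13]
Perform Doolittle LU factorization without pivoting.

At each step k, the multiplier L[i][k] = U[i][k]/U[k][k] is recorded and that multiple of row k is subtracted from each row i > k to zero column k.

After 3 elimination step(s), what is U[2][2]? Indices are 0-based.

k=0: U[0][0]=-4
  eliminate (1,0): mult=3, new row 1: (0, 4, -1, 1); set L[1][0]=3
  eliminate (2,0): mult=-3, new row 2: (0, 16, -2, 0); set L[2][0]=-3
  eliminate (3,0): mult=-4, new row 3: (0, -8, 4, -5); set L[3][0]=-4
k=1: U[1][1]=4
  eliminate (2,1): mult=4, new row 2: (0, 0, 2, -4); set L[2][1]=4
  eliminate (3,1): mult=-2, new row 3: (0, 0, 2, -3); set L[3][1]=-2
k=2: U[2][2]=2
  eliminate (3,2): mult=1, new row 3: (0, 0, 0, 1); set L[3][2]=1

U[2][2] = 2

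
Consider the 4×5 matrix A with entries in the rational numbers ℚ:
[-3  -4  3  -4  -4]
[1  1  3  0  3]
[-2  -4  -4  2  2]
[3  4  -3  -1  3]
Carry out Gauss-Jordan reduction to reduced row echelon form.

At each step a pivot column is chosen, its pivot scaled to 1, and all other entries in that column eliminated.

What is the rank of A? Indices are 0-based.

rank = 4

[1] R0 /= -3  ⇒  (1, 4/3, -1, 4/3, 4/3)
     R1 -= 1·R0  ⇒  (0, -1/3, 4, -4/3, 5/3)
     R2 -= -2·R0  ⇒  (0, -4/3, -6, 14/3, 14/3)
     R3 -= 3·R0  ⇒  (0, 0, 0, -5, -1)
[2] R1 /= -1/3  ⇒  (0, 1, -12, 4, -5)
     R0 -= 4/3·R1  ⇒  (1, 0, 15, -4, 8)
     R2 -= -4/3·R1  ⇒  (0, 0, -22, 10, -2)
[3] R2 /= -22  ⇒  (0, 0, 1, -5/11, 1/11)
     R0 -= 15·R2  ⇒  (1, 0, 0, 31/11, 73/11)
     R1 -= -12·R2  ⇒  (0, 1, 0, -16/11, -43/11)
[4] R3 /= -5  ⇒  (0, 0, 0, 1, 1/5)
     R0 -= 31/11·R3  ⇒  (1, 0, 0, 0, 334/55)
     R1 -= -16/11·R3  ⇒  (0, 1, 0, 0, -199/55)
     R2 -= -5/11·R3  ⇒  (0, 0, 1, 0, 2/11)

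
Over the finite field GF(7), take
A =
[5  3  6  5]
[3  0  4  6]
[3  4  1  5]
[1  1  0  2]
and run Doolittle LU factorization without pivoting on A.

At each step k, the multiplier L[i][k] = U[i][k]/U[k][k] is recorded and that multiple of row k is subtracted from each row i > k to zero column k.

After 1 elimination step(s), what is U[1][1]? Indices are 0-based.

k=0: U[0][0]=5
  eliminate (1,0): mult=2, new row 1: (0, 1, 6, 3); set L[1][0]=2
  eliminate (2,0): mult=2, new row 2: (0, 5, 3, 2); set L[2][0]=2
  eliminate (3,0): mult=3, new row 3: (0, 6, 3, 1); set L[3][0]=3

U[1][1] = 1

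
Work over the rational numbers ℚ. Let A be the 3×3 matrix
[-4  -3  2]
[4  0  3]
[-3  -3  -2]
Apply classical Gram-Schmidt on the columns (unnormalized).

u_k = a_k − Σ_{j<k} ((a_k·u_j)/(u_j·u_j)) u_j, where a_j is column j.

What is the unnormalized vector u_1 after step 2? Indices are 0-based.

Step 1: u_0 = a_0 = (-4, 4, -3).
Step 2: u_1 = a_1 − (21/41)·u_0 = (-39/41, -84/41, -60/41).

u_1 = (-39/41, -84/41, -60/41)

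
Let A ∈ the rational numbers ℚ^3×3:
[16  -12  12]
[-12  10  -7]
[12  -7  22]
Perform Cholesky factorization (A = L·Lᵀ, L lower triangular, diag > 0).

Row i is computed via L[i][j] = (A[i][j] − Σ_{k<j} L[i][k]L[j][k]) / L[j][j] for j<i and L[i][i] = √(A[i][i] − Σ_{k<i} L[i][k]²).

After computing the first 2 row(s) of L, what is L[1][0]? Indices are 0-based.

Step 1: L[0][0] = √(16) = 4.
  L[1][0] = (-12) / L[0][0] = -3.
Step 2: L[1][1] = √(1) = 1.

L[1][0] = -3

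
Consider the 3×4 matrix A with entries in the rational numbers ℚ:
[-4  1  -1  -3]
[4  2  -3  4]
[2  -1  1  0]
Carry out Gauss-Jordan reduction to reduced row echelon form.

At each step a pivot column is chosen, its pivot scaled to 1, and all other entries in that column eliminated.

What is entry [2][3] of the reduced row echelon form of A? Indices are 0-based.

M[2][3] = 8

pivot(0,0)=-4: scale R0 → (1, -1/4, 1/4, 3/4)
  clear (1,0): R1 −= (4)R0 → (0, 3, -4, 1)
  clear (2,0): R2 −= (2)R0 → (0, -1/2, 1/2, -3/2)
pivot(1,1)=3: scale R1 → (0, 1, -4/3, 1/3)
  clear (0,1): R0 −= (-1/4)R1 → (1, 0, -1/12, 5/6)
  clear (2,1): R2 −= (-1/2)R1 → (0, 0, -1/6, -4/3)
pivot(2,2)=-1/6: scale R2 → (0, 0, 1, 8)
  clear (0,2): R0 −= (-1/12)R2 → (1, 0, 0, 3/2)
  clear (1,2): R1 −= (-4/3)R2 → (0, 1, 0, 11)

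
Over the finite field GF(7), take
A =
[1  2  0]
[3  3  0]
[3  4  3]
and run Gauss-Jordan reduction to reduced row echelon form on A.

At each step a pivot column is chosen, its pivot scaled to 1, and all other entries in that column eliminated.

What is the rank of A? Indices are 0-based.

rank = 3

step 1: normalize row 0 (÷1) = (1, 2, 0)
  row 1: subtract 3×row0 = (0, 4, 0)
  row 2: subtract 3×row0 = (0, 5, 3)
step 2: normalize row 1 (÷4) = (0, 1, 0)
  row 0: subtract 2×row1 = (1, 0, 0)
  row 2: subtract 5×row1 = (0, 0, 3)
step 3: normalize row 2 (÷3) = (0, 0, 1)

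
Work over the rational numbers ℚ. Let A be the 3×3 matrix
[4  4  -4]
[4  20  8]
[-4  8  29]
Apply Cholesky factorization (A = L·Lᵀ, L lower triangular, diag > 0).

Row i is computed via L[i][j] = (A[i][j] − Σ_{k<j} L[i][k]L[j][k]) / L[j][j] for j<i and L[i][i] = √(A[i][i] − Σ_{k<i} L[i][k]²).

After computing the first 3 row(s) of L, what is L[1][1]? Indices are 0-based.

L[1][1] = 4

Step 1: L[0][0] = √(4) = 2.
  L[1][0] = (4) / L[0][0] = 2.
Step 2: L[1][1] = √(16) = 4.
  L[2][0] = (-4) / L[0][0] = -2.
  L[2][1] = (12) / L[1][1] = 3.
Step 3: L[2][2] = √(16) = 4.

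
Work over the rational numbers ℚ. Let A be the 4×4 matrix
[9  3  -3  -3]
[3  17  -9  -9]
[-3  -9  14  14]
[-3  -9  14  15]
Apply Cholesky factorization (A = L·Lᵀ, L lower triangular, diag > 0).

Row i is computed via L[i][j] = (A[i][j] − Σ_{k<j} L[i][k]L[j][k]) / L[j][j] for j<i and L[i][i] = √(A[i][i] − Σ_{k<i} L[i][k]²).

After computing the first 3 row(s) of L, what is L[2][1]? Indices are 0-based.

L[2][1] = -2

Step 1: L[0][0] = √(9) = 3.
  L[1][0] = (3) / L[0][0] = 1.
Step 2: L[1][1] = √(16) = 4.
  L[2][0] = (-3) / L[0][0] = -1.
  L[2][1] = (-8) / L[1][1] = -2.
Step 3: L[2][2] = √(9) = 3.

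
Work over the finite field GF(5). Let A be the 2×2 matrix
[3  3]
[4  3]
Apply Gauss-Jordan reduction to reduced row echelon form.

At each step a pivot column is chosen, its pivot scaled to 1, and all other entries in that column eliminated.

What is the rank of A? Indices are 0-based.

rank = 2

pivot(0,0)=3: scale R0 → (1, 1)
  clear (1,0): R1 −= (4)R0 → (0, 4)
pivot(1,1)=4: scale R1 → (0, 1)
  clear (0,1): R0 −= (1)R1 → (1, 0)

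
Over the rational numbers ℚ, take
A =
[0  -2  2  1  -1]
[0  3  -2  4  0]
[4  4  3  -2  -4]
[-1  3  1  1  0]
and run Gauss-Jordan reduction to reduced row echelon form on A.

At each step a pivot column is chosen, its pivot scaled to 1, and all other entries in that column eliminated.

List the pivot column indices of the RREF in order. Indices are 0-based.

step 1: exchange rows 0,2
step 1: normalize row 0 (÷4) = (1, 1, 3/4, -1/2, -1)
  row 3: subtract -1×row0 = (0, 4, 7/4, 1/2, -1)
step 2: normalize row 1 (÷3) = (0, 1, -2/3, 4/3, 0)
  row 0: subtract 1×row1 = (1, 0, 17/12, -11/6, -1)
  row 2: subtract -2×row1 = (0, 0, 2/3, 11/3, -1)
  row 3: subtract 4×row1 = (0, 0, 53/12, -29/6, -1)
step 3: normalize row 2 (÷2/3) = (0, 0, 1, 11/2, -3/2)
  row 0: subtract 17/12×row2 = (1, 0, 0, -77/8, 9/8)
  row 1: subtract -2/3×row2 = (0, 1, 0, 5, -1)
  row 3: subtract 53/12×row2 = (0, 0, 0, -233/8, 45/8)
step 4: normalize row 3 (÷-233/8) = (0, 0, 0, 1, -45/233)
  row 0: subtract -77/8×row3 = (1, 0, 0, 0, -171/233)
  row 1: subtract 5×row3 = (0, 1, 0, 0, -8/233)
  row 2: subtract 11/2×row3 = (0, 0, 1, 0, -102/233)

pivot columns: 0, 1, 2, 3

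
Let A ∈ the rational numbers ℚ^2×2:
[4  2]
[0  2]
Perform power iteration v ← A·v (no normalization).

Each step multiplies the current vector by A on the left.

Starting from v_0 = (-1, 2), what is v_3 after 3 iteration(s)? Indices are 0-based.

v_0 = (-1, 2).
v_1 = A·v_0 = (0, 4).
v_2 = A·v_1 = (8, 8).
v_3 = A·v_2 = (48, 16).

v_3 = (48, 16)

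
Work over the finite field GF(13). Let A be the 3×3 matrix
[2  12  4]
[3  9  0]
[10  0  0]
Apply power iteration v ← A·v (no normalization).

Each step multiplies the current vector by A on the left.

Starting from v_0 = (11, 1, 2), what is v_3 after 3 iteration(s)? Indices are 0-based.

v_0 = (11, 1, 2).
v_1 = A·v_0 = (3, 3, 6).
v_2 = A·v_1 = (1, 10, 4).
v_3 = A·v_2 = (8, 2, 10).

v_3 = (8, 2, 10)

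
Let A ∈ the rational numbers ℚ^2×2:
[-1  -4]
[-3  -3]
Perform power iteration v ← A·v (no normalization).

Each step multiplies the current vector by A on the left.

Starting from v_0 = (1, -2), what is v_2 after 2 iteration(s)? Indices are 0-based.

v_0 = (1, -2).
v_1 = A·v_0 = (7, 3).
v_2 = A·v_1 = (-19, -30).

v_2 = (-19, -30)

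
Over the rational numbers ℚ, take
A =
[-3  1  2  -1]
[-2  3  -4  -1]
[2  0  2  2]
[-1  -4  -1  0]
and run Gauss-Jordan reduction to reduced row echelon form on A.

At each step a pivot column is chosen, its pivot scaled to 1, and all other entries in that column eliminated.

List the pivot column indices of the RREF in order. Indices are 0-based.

[1] R0 /= -3  ⇒  (1, -1/3, -2/3, 1/3)
     R1 -= -2·R0  ⇒  (0, 7/3, -16/3, -1/3)
     R2 -= 2·R0  ⇒  (0, 2/3, 10/3, 4/3)
     R3 -= -1·R0  ⇒  (0, -13/3, -5/3, 1/3)
[2] R1 /= 7/3  ⇒  (0, 1, -16/7, -1/7)
     R0 -= -1/3·R1  ⇒  (1, 0, -10/7, 2/7)
     R2 -= 2/3·R1  ⇒  (0, 0, 34/7, 10/7)
     R3 -= -13/3·R1  ⇒  (0, 0, -81/7, -2/7)
[3] R2 /= 34/7  ⇒  (0, 0, 1, 5/17)
     R0 -= -10/7·R2  ⇒  (1, 0, 0, 12/17)
     R1 -= -16/7·R2  ⇒  (0, 1, 0, 9/17)
     R3 -= -81/7·R2  ⇒  (0, 0, 0, 53/17)
[4] R3 /= 53/17  ⇒  (0, 0, 0, 1)
     R0 -= 12/17·R3  ⇒  (1, 0, 0, 0)
     R1 -= 9/17·R3  ⇒  (0, 1, 0, 0)
     R2 -= 5/17·R3  ⇒  (0, 0, 1, 0)

pivot columns: 0, 1, 2, 3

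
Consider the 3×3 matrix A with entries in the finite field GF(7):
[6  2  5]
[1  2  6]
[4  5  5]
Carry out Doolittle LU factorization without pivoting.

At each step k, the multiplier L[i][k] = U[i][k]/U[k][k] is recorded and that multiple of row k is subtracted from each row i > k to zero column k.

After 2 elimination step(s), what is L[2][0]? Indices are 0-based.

Step 1: pivot at (0,0) is 6.
  row1 ← row1 − (6)·row0  ⇒  L[1][0]=6, U row1=(0, 4, 4)
  row2 ← row2 − (3)·row0  ⇒  L[2][0]=3, U row2=(0, 6, 4)
Step 2: pivot at (1,1) is 4.
  row2 ← row2 − (5)·row1  ⇒  L[2][1]=5, U row2=(0, 0, 5)

L[2][0] = 3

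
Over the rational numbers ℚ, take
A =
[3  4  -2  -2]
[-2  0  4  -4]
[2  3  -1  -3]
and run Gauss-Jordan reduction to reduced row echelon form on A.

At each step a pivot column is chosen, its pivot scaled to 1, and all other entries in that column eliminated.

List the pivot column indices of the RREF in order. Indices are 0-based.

pivot(0,0)=3: scale R0 → (1, 4/3, -2/3, -2/3)
  clear (1,0): R1 −= (-2)R0 → (0, 8/3, 8/3, -16/3)
  clear (2,0): R2 −= (2)R0 → (0, 1/3, 1/3, -5/3)
pivot(1,1)=8/3: scale R1 → (0, 1, 1, -2)
  clear (0,1): R0 −= (4/3)R1 → (1, 0, -2, 2)
  clear (2,1): R2 −= (1/3)R1 → (0, 0, 0, -1)
col 2: no nonzero at/below row 2; advance.
pivot(2,3)=-1: scale R2 → (0, 0, 0, 1)
  clear (0,3): R0 −= (2)R2 → (1, 0, -2, 0)
  clear (1,3): R1 −= (-2)R2 → (0, 1, 1, 0)

pivot columns: 0, 1, 3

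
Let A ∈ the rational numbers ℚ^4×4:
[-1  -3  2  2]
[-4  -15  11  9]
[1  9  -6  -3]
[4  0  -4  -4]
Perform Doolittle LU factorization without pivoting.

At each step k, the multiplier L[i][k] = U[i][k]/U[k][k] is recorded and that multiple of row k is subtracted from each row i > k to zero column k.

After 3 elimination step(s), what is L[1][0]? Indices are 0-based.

L[1][0] = 4

[col 0] pivot -1
  R1 -= 4*R0 → (0, -3, 3, 1)  (L[1][0] := 4)
  R2 -= -1*R0 → (0, 6, -4, -1)  (L[2][0] := -1)
  R3 -= -4*R0 → (0, -12, 4, 4)  (L[3][0] := -4)
[col 1] pivot -3
  R2 -= -2*R1 → (0, 0, 2, 1)  (L[2][1] := -2)
  R3 -= 4*R1 → (0, 0, -8, 0)  (L[3][1] := 4)
[col 2] pivot 2
  R3 -= -4*R2 → (0, 0, 0, 4)  (L[3][2] := -4)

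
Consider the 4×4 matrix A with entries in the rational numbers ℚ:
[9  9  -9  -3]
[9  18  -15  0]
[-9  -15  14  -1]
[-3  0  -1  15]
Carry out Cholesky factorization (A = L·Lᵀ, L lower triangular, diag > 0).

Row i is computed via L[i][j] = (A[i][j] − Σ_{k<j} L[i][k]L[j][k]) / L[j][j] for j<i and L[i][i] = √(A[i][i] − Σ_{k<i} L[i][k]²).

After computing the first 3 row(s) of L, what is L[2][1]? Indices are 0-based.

Step 1: L[0][0] = √(9) = 3.
  L[1][0] = (9) / L[0][0] = 3.
Step 2: L[1][1] = √(9) = 3.
  L[2][0] = (-9) / L[0][0] = -3.
  L[2][1] = (-6) / L[1][1] = -2.
Step 3: L[2][2] = √(1) = 1.

L[2][1] = -2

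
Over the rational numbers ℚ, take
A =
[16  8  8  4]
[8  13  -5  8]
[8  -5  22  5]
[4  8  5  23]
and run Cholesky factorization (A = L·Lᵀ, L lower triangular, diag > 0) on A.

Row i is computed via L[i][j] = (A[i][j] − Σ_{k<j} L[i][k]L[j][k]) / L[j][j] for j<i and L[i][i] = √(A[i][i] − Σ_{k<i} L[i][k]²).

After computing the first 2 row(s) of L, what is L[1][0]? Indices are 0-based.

L[1][0] = 2

Step 1: L[0][0] = √(16) = 4.
  L[1][0] = (8) / L[0][0] = 2.
Step 2: L[1][1] = √(9) = 3.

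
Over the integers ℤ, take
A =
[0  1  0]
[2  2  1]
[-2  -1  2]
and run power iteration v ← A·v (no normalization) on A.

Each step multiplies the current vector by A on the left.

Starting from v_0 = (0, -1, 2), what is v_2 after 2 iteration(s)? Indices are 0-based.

v_2 = (0, 3, 12)

v_0 = (0, -1, 2).
v_1 = A·v_0 = (-1, 0, 5).
v_2 = A·v_1 = (0, 3, 12).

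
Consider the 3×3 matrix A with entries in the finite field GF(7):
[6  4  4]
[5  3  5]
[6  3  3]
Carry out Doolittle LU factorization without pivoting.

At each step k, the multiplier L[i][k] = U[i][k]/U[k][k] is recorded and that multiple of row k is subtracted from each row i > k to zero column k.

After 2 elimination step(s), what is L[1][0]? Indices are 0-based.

L[1][0] = 2

[col 0] pivot 6
  R1 -= 2*R0 → (0, 2, 4)  (L[1][0] := 2)
  R2 -= 1*R0 → (0, 6, 6)  (L[2][0] := 1)
[col 1] pivot 2
  R2 -= 3*R1 → (0, 0, 1)  (L[2][1] := 3)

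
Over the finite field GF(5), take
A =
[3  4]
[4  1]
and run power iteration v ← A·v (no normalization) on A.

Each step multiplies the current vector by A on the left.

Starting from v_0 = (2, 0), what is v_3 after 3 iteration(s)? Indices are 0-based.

v_0 = (2, 0).
v_1 = A·v_0 = (1, 3).
v_2 = A·v_1 = (0, 2).
v_3 = A·v_2 = (3, 2).

v_3 = (3, 2)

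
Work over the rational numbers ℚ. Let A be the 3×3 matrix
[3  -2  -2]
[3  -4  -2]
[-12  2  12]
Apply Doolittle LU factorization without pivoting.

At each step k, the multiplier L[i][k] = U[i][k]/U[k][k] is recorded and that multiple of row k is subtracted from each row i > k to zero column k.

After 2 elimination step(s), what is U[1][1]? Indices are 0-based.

k=0: U[0][0]=3
  eliminate (1,0): mult=1, new row 1: (0, -2, 0); set L[1][0]=1
  eliminate (2,0): mult=-4, new row 2: (0, -6, 4); set L[2][0]=-4
k=1: U[1][1]=-2
  eliminate (2,1): mult=3, new row 2: (0, 0, 4); set L[2][1]=3

U[1][1] = -2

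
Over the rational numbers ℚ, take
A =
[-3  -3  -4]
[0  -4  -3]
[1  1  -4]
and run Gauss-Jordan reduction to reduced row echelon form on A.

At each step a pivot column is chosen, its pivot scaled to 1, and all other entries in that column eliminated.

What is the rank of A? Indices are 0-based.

rank = 3

[1] R0 /= -3  ⇒  (1, 1, 4/3)
     R2 -= 1·R0  ⇒  (0, 0, -16/3)
[2] R1 /= -4  ⇒  (0, 1, 3/4)
     R0 -= 1·R1  ⇒  (1, 0, 7/12)
[3] R2 /= -16/3  ⇒  (0, 0, 1)
     R0 -= 7/12·R2  ⇒  (1, 0, 0)
     R1 -= 3/4·R2  ⇒  (0, 1, 0)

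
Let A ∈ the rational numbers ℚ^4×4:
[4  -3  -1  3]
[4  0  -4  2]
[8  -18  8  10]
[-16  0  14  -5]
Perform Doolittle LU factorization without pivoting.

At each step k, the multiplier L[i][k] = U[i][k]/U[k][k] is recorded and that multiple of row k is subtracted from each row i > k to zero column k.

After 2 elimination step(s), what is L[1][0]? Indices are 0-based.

L[1][0] = 1

[col 0] pivot 4
  R1 -= 1*R0 → (0, 3, -3, -1)  (L[1][0] := 1)
  R2 -= 2*R0 → (0, -12, 10, 4)  (L[2][0] := 2)
  R3 -= -4*R0 → (0, -12, 10, 7)  (L[3][0] := -4)
[col 1] pivot 3
  R2 -= -4*R1 → (0, 0, -2, 0)  (L[2][1] := -4)
  R3 -= -4*R1 → (0, 0, -2, 3)  (L[3][1] := -4)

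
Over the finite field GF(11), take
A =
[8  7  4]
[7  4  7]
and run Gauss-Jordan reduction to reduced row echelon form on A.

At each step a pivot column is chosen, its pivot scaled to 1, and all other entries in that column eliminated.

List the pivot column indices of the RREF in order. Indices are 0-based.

pivot columns: 0, 1

[1] R0 /= 8  ⇒  (1, 5, 6)
     R1 -= 7·R0  ⇒  (0, 2, 9)
[2] R1 /= 2  ⇒  (0, 1, 10)
     R0 -= 5·R1  ⇒  (1, 0, 0)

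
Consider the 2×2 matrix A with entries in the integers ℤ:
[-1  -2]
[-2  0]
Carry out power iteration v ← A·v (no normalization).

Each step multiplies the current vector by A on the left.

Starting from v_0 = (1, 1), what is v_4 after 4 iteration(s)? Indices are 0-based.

v_4 = (47, 38)

v_0 = (1, 1).
v_1 = A·v_0 = (-3, -2).
v_2 = A·v_1 = (7, 6).
v_3 = A·v_2 = (-19, -14).
v_4 = A·v_3 = (47, 38).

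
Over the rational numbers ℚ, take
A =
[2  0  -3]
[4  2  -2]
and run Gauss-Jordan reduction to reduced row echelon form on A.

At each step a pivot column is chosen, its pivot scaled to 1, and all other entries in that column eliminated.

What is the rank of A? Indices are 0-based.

rank = 2

pivot(0,0)=2: scale R0 → (1, 0, -3/2)
  clear (1,0): R1 −= (4)R0 → (0, 2, 4)
pivot(1,1)=2: scale R1 → (0, 1, 2)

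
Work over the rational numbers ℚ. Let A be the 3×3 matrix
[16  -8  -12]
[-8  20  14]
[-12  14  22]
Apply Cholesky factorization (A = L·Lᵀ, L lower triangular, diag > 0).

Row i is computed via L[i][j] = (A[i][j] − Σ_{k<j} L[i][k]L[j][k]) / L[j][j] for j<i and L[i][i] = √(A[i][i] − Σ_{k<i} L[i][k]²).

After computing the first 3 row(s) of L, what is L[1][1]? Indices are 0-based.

L[1][1] = 4

Step 1: L[0][0] = √(16) = 4.
  L[1][0] = (-8) / L[0][0] = -2.
Step 2: L[1][1] = √(16) = 4.
  L[2][0] = (-12) / L[0][0] = -3.
  L[2][1] = (8) / L[1][1] = 2.
Step 3: L[2][2] = √(9) = 3.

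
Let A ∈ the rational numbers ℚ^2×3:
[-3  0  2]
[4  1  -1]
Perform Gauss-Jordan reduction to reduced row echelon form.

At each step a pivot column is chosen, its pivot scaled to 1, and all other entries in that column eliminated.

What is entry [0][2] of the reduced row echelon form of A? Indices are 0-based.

[1] R0 /= -3  ⇒  (1, 0, -2/3)
     R1 -= 4·R0  ⇒  (0, 1, 5/3)
[2] R1 /= 1  ⇒  (0, 1, 5/3)

M[0][2] = -2/3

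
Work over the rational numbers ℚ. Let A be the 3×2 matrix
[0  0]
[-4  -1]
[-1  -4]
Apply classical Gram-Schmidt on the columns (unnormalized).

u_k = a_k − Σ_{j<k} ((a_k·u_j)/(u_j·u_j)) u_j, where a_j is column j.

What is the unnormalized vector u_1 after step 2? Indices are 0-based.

u_1 = (0, 15/17, -60/17)

Step 1: u_0 = a_0 = (0, -4, -1).
Step 2: u_1 = a_1 − (8/17)·u_0 = (0, 15/17, -60/17).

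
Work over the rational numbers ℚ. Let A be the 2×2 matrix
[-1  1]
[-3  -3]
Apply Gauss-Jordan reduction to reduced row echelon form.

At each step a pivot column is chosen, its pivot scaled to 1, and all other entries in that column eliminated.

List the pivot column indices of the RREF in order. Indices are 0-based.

pivot columns: 0, 1

pivot(0,0)=-1: scale R0 → (1, -1)
  clear (1,0): R1 −= (-3)R0 → (0, -6)
pivot(1,1)=-6: scale R1 → (0, 1)
  clear (0,1): R0 −= (-1)R1 → (1, 0)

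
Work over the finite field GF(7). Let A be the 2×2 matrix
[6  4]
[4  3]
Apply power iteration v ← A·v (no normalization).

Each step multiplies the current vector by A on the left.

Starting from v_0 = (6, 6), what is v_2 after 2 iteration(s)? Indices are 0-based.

v_2 = (3, 2)

v_0 = (6, 6).
v_1 = A·v_0 = (4, 0).
v_2 = A·v_1 = (3, 2).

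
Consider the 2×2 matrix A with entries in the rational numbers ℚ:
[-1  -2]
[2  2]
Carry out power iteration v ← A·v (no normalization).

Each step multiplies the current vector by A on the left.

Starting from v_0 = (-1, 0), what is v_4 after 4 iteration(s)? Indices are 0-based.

v_4 = (-5, 6)

v_0 = (-1, 0).
v_1 = A·v_0 = (1, -2).
v_2 = A·v_1 = (3, -2).
v_3 = A·v_2 = (1, 2).
v_4 = A·v_3 = (-5, 6).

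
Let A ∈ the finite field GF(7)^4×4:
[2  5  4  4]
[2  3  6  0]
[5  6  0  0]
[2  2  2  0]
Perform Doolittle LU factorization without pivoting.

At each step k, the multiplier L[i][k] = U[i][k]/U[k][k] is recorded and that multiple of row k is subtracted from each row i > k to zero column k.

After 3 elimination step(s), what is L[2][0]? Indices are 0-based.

L[2][0] = 6

Step 1: pivot at (0,0) is 2.
  row1 ← row1 − (1)·row0  ⇒  L[1][0]=1, U row1=(0, 5, 2, 3)
  row2 ← row2 − (6)·row0  ⇒  L[2][0]=6, U row2=(0, 4, 4, 4)
  row3 ← row3 − (1)·row0  ⇒  L[3][0]=1, U row3=(0, 4, 5, 3)
Step 2: pivot at (1,1) is 5.
  row2 ← row2 − (5)·row1  ⇒  L[2][1]=5, U row2=(0, 0, 1, 3)
  row3 ← row3 − (5)·row1  ⇒  L[3][1]=5, U row3=(0, 0, 2, 2)
Step 3: pivot at (2,2) is 1.
  row3 ← row3 − (2)·row2  ⇒  L[3][2]=2, U row3=(0, 0, 0, 3)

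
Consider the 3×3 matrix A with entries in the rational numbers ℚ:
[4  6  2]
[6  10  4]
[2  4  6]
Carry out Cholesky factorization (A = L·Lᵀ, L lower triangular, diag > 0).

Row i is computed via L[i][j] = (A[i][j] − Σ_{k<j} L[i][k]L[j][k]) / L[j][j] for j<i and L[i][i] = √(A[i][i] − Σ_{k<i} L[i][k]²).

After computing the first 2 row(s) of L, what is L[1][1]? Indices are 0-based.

L[1][1] = 1

Step 1: L[0][0] = √(4) = 2.
  L[1][0] = (6) / L[0][0] = 3.
Step 2: L[1][1] = √(1) = 1.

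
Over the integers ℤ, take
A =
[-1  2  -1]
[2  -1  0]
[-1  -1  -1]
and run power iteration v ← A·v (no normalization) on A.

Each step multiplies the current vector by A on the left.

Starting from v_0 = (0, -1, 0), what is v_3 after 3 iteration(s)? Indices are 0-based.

v_3 = (-13, 11, 2)

v_0 = (0, -1, 0).
v_1 = A·v_0 = (-2, 1, 1).
v_2 = A·v_1 = (3, -5, 0).
v_3 = A·v_2 = (-13, 11, 2).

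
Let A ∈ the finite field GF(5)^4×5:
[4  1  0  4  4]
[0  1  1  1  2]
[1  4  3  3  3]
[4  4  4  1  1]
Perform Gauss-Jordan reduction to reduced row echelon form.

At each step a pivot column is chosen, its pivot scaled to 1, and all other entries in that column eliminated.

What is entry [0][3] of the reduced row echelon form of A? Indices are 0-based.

M[0][3] = 3

pivot(0,0)=4: scale R0 → (1, 4, 0, 1, 1)
  clear (2,0): R2 −= (1)R0 → (0, 0, 3, 2, 2)
  clear (3,0): R3 −= (4)R0 → (0, 3, 4, 2, 2)
pivot(1,1)=1: scale R1 → (0, 1, 1, 1, 2)
  clear (0,1): R0 −= (4)R1 → (1, 0, 1, 2, 3)
  clear (3,1): R3 −= (3)R1 → (0, 0, 1, 4, 1)
pivot(2,2)=3: scale R2 → (0, 0, 1, 4, 4)
  clear (0,2): R0 −= (1)R2 → (1, 0, 0, 3, 4)
  clear (1,2): R1 −= (1)R2 → (0, 1, 0, 2, 3)
  clear (3,2): R3 −= (1)R2 → (0, 0, 0, 0, 2)
col 3: no nonzero at/below row 3; advance.
pivot(3,4)=2: scale R3 → (0, 0, 0, 0, 1)
  clear (0,4): R0 −= (4)R3 → (1, 0, 0, 3, 0)
  clear (1,4): R1 −= (3)R3 → (0, 1, 0, 2, 0)
  clear (2,4): R2 −= (4)R3 → (0, 0, 1, 4, 0)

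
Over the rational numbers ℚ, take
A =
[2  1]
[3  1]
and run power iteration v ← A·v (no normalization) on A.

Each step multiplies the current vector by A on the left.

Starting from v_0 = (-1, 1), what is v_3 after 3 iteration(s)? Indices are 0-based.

v_3 = (-13, -17)

v_0 = (-1, 1).
v_1 = A·v_0 = (-1, -2).
v_2 = A·v_1 = (-4, -5).
v_3 = A·v_2 = (-13, -17).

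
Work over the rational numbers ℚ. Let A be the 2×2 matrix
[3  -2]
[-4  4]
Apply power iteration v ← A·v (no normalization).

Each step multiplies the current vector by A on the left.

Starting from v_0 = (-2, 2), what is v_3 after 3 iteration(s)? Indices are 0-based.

v_0 = (-2, 2).
v_1 = A·v_0 = (-10, 16).
v_2 = A·v_1 = (-62, 104).
v_3 = A·v_2 = (-394, 664).

v_3 = (-394, 664)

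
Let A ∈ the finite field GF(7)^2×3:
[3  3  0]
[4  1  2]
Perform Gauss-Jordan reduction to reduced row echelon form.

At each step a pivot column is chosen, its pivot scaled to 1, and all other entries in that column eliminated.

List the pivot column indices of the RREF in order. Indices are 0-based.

step 1: normalize row 0 (÷3) = (1, 1, 0)
  row 1: subtract 4×row0 = (0, 4, 2)
step 2: normalize row 1 (÷4) = (0, 1, 4)
  row 0: subtract 1×row1 = (1, 0, 3)

pivot columns: 0, 1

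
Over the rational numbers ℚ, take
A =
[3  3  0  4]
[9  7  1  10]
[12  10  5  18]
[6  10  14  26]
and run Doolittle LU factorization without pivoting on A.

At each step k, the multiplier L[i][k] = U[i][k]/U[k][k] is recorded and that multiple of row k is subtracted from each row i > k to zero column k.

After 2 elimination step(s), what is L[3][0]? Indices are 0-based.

L[3][0] = 2

[col 0] pivot 3
  R1 -= 3*R0 → (0, -2, 1, -2)  (L[1][0] := 3)
  R2 -= 4*R0 → (0, -2, 5, 2)  (L[2][0] := 4)
  R3 -= 2*R0 → (0, 4, 14, 18)  (L[3][0] := 2)
[col 1] pivot -2
  R2 -= 1*R1 → (0, 0, 4, 4)  (L[2][1] := 1)
  R3 -= -2*R1 → (0, 0, 16, 14)  (L[3][1] := -2)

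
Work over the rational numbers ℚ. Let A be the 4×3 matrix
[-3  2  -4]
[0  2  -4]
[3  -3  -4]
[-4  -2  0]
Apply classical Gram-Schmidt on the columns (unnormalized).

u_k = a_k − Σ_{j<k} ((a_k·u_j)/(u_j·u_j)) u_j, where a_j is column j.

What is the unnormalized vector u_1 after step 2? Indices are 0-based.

u_1 = (47/34, 2, -81/34, -48/17)

Step 1: u_0 = a_0 = (-3, 0, 3, -4).
Step 2: u_1 = a_1 − (-7/34)·u_0 = (47/34, 2, -81/34, -48/17).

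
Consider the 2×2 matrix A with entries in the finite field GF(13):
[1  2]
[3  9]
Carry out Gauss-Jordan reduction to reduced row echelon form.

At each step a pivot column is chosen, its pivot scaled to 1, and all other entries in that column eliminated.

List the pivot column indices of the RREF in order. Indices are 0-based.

step 1: normalize row 0 (÷1) = (1, 2)
  row 1: subtract 3×row0 = (0, 3)
step 2: normalize row 1 (÷3) = (0, 1)
  row 0: subtract 2×row1 = (1, 0)

pivot columns: 0, 1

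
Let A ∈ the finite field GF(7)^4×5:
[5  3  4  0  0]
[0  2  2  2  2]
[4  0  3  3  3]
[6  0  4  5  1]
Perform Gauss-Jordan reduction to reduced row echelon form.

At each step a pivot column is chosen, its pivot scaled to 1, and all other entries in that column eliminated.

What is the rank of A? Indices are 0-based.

step 1: normalize row 0 (÷5) = (1, 2, 5, 0, 0)
  row 2: subtract 4×row0 = (0, 6, 4, 3, 3)
  row 3: subtract 6×row0 = (0, 2, 2, 5, 1)
step 2: normalize row 1 (÷2) = (0, 1, 1, 1, 1)
  row 0: subtract 2×row1 = (1, 0, 3, 5, 5)
  row 2: subtract 6×row1 = (0, 0, 5, 4, 4)
  row 3: subtract 2×row1 = (0, 0, 0, 3, 6)
step 3: normalize row 2 (÷5) = (0, 0, 1, 5, 5)
  row 0: subtract 3×row2 = (1, 0, 0, 4, 4)
  row 1: subtract 1×row2 = (0, 1, 0, 3, 3)
step 4: normalize row 3 (÷3) = (0, 0, 0, 1, 2)
  row 0: subtract 4×row3 = (1, 0, 0, 0, 3)
  row 1: subtract 3×row3 = (0, 1, 0, 0, 4)
  row 2: subtract 5×row3 = (0, 0, 1, 0, 2)

rank = 4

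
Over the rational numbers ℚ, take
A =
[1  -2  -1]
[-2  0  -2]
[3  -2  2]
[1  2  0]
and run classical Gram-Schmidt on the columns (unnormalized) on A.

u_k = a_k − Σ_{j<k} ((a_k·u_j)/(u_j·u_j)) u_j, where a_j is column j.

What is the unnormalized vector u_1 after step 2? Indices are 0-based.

u_1 = (-8/5, -4/5, -4/5, 12/5)

Step 1: u_0 = a_0 = (1, -2, 3, 1).
Step 2: u_1 = a_1 − (-2/5)·u_0 = (-8/5, -4/5, -4/5, 12/5).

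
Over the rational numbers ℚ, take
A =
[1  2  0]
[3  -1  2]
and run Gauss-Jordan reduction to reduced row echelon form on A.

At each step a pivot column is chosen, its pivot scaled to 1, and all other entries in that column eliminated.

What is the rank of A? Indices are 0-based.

rank = 2

step 1: normalize row 0 (÷1) = (1, 2, 0)
  row 1: subtract 3×row0 = (0, -7, 2)
step 2: normalize row 1 (÷-7) = (0, 1, -2/7)
  row 0: subtract 2×row1 = (1, 0, 4/7)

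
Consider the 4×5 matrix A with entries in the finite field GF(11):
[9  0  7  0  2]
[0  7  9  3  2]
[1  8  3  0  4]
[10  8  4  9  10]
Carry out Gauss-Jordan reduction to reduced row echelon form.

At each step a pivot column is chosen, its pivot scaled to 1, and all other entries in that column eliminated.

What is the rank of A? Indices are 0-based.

rank = 4

[1] R0 /= 9  ⇒  (1, 0, 2, 0, 10)
     R2 -= 1·R0  ⇒  (0, 8, 1, 0, 5)
     R3 -= 10·R0  ⇒  (0, 8, 6, 9, 9)
[2] R1 /= 7  ⇒  (0, 1, 6, 2, 5)
     R2 -= 8·R1  ⇒  (0, 0, 8, 6, 9)
     R3 -= 8·R1  ⇒  (0, 0, 2, 4, 2)
[3] R2 /= 8  ⇒  (0, 0, 1, 9, 8)
     R0 -= 2·R2  ⇒  (1, 0, 0, 4, 5)
     R1 -= 6·R2  ⇒  (0, 1, 0, 3, 1)
     R3 -= 2·R2  ⇒  (0, 0, 0, 8, 8)
[4] R3 /= 8  ⇒  (0, 0, 0, 1, 1)
     R0 -= 4·R3  ⇒  (1, 0, 0, 0, 1)
     R1 -= 3·R3  ⇒  (0, 1, 0, 0, 9)
     R2 -= 9·R3  ⇒  (0, 0, 1, 0, 10)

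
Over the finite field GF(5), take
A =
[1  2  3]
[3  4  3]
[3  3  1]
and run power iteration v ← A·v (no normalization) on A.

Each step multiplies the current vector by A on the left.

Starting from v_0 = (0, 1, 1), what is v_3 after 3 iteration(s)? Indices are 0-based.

v_3 = (1, 3, 3)

v_0 = (0, 1, 1).
v_1 = A·v_0 = (0, 2, 4).
v_2 = A·v_1 = (1, 0, 0).
v_3 = A·v_2 = (1, 3, 3).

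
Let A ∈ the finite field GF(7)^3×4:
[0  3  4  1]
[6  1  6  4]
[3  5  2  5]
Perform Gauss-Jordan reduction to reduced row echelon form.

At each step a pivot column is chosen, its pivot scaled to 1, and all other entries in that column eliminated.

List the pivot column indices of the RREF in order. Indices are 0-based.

step 1: exchange rows 0,1
step 1: normalize row 0 (÷6) = (1, 6, 1, 3)
  row 2: subtract 3×row0 = (0, 1, 6, 3)
step 2: normalize row 1 (÷3) = (0, 1, 6, 5)
  row 0: subtract 6×row1 = (1, 0, 0, 1)
  row 2: subtract 1×row1 = (0, 0, 0, 5)
skip col 2 (zero from row 2)
step 3: normalize row 2 (÷5) = (0, 0, 0, 1)
  row 0: subtract 1×row2 = (1, 0, 0, 0)
  row 1: subtract 5×row2 = (0, 1, 6, 0)

pivot columns: 0, 1, 3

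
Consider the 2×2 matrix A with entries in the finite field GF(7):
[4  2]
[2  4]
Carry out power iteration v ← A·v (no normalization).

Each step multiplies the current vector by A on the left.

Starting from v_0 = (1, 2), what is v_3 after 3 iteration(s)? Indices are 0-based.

v_0 = (1, 2).
v_1 = A·v_0 = (1, 3).
v_2 = A·v_1 = (3, 0).
v_3 = A·v_2 = (5, 6).

v_3 = (5, 6)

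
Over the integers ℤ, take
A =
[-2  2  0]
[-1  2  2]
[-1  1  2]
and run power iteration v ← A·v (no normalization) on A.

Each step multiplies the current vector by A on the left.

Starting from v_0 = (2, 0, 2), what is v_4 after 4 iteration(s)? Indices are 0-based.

v_0 = (2, 0, 2).
v_1 = A·v_0 = (-4, 2, 2).
v_2 = A·v_1 = (12, 12, 10).
v_3 = A·v_2 = (0, 32, 20).
v_4 = A·v_3 = (64, 104, 72).

v_4 = (64, 104, 72)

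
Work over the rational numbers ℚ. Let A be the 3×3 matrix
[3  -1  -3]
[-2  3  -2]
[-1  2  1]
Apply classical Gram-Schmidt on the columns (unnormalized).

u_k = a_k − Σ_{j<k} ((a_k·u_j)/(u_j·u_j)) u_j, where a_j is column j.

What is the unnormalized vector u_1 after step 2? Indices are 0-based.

u_1 = (19/14, 10/7, 17/14)

Step 1: u_0 = a_0 = (3, -2, -1).
Step 2: u_1 = a_1 − (-11/14)·u_0 = (19/14, 10/7, 17/14).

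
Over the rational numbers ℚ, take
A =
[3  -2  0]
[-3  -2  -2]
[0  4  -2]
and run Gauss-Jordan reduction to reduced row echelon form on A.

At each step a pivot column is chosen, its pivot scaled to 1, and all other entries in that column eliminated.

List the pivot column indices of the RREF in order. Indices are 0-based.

pivot columns: 0, 1, 2

pivot(0,0)=3: scale R0 → (1, -2/3, 0)
  clear (1,0): R1 −= (-3)R0 → (0, -4, -2)
pivot(1,1)=-4: scale R1 → (0, 1, 1/2)
  clear (0,1): R0 −= (-2/3)R1 → (1, 0, 1/3)
  clear (2,1): R2 −= (4)R1 → (0, 0, -4)
pivot(2,2)=-4: scale R2 → (0, 0, 1)
  clear (0,2): R0 −= (1/3)R2 → (1, 0, 0)
  clear (1,2): R1 −= (1/2)R2 → (0, 1, 0)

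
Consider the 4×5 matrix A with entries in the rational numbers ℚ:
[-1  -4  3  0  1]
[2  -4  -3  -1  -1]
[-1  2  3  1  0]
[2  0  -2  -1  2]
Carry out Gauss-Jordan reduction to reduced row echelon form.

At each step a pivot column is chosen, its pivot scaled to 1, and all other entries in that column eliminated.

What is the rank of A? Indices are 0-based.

rank = 4

step 1: normalize row 0 (÷-1) = (1, 4, -3, 0, -1)
  row 1: subtract 2×row0 = (0, -12, 3, -1, 1)
  row 2: subtract -1×row0 = (0, 6, 0, 1, -1)
  row 3: subtract 2×row0 = (0, -8, 4, -1, 4)
step 2: normalize row 1 (÷-12) = (0, 1, -1/4, 1/12, -1/12)
  row 0: subtract 4×row1 = (1, 0, -2, -1/3, -2/3)
  row 2: subtract 6×row1 = (0, 0, 3/2, 1/2, -1/2)
  row 3: subtract -8×row1 = (0, 0, 2, -1/3, 10/3)
step 3: normalize row 2 (÷3/2) = (0, 0, 1, 1/3, -1/3)
  row 0: subtract -2×row2 = (1, 0, 0, 1/3, -4/3)
  row 1: subtract -1/4×row2 = (0, 1, 0, 1/6, -1/6)
  row 3: subtract 2×row2 = (0, 0, 0, -1, 4)
step 4: normalize row 3 (÷-1) = (0, 0, 0, 1, -4)
  row 0: subtract 1/3×row3 = (1, 0, 0, 0, 0)
  row 1: subtract 1/6×row3 = (0, 1, 0, 0, 1/2)
  row 2: subtract 1/3×row3 = (0, 0, 1, 0, 1)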